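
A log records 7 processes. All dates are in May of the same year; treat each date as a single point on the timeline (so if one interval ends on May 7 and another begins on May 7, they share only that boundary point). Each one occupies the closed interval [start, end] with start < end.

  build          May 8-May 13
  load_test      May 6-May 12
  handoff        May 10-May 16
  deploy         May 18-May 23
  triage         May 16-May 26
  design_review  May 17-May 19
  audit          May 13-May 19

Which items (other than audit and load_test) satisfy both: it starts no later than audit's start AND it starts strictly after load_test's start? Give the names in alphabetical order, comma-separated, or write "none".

Conditions: its start is no later than audit's start (X.start <= May 13) AND its start is strictly after load_test's start (X.start > May 6).
build: start May 8 <= May 13? ✓; start May 8 > May 6? ✓ → yes.
deploy: start May 18 <= May 13? ✗; start May 18 > May 6? ✓ → no.
design_review: start May 17 <= May 13? ✗; start May 17 > May 6? ✓ → no.
handoff: start May 10 <= May 13? ✓; start May 10 > May 6? ✓ → yes.
triage: start May 16 <= May 13? ✗; start May 16 > May 6? ✓ → no.
Result: build, handoff.

build, handoff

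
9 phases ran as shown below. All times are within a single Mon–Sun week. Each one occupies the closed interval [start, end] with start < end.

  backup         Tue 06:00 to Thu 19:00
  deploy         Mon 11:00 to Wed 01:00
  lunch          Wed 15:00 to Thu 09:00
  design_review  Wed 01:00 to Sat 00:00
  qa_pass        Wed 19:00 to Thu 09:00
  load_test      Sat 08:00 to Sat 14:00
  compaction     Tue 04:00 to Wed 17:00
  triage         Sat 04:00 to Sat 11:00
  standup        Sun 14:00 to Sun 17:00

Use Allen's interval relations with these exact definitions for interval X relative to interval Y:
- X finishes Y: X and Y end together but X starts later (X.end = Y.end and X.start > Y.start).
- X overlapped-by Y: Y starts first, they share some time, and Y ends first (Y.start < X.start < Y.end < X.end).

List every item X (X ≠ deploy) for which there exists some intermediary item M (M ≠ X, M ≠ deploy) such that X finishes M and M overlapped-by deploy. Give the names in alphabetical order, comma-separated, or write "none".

Target deploy = [Mon 11:00, Wed 01:00].
Intermediaries M with M overlapped-by deploy: backup, compaction.
Via backup — items with X finishes backup: none.
Via compaction — items with X finishes compaction: none.
Union: none.

none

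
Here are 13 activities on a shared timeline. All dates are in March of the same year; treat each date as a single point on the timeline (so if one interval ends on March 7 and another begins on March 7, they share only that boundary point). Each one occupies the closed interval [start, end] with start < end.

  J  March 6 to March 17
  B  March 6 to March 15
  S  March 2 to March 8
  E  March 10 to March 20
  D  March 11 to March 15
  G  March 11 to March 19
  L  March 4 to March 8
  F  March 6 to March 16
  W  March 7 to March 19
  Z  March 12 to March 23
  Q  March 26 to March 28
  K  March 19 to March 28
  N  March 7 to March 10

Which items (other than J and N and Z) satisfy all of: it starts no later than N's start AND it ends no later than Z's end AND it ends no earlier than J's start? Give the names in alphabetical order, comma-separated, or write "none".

Conditions: its start is no later than N's start (X.start <= March 7) AND its end is no later than Z's end (X.end <= March 23) AND its end is no earlier than J's start (X.end >= March 6).
B: start March 6 <= March 7? ✓; end March 15 <= March 23? ✓; end March 15 >= March 6? ✓ → yes.
D: start March 11 <= March 7? ✗; end March 15 <= March 23? ✓; end March 15 >= March 6? ✓ → no.
E: start March 10 <= March 7? ✗; end March 20 <= March 23? ✓; end March 20 >= March 6? ✓ → no.
F: start March 6 <= March 7? ✓; end March 16 <= March 23? ✓; end March 16 >= March 6? ✓ → yes.
G: start March 11 <= March 7? ✗; end March 19 <= March 23? ✓; end March 19 >= March 6? ✓ → no.
K: start March 19 <= March 7? ✗; end March 28 <= March 23? ✗; end March 28 >= March 6? ✓ → no.
L: start March 4 <= March 7? ✓; end March 8 <= March 23? ✓; end March 8 >= March 6? ✓ → yes.
Q: start March 26 <= March 7? ✗; end March 28 <= March 23? ✗; end March 28 >= March 6? ✓ → no.
S: start March 2 <= March 7? ✓; end March 8 <= March 23? ✓; end March 8 >= March 6? ✓ → yes.
W: start March 7 <= March 7? ✓; end March 19 <= March 23? ✓; end March 19 >= March 6? ✓ → yes.
Result: B, F, L, S, W.

B, F, L, S, W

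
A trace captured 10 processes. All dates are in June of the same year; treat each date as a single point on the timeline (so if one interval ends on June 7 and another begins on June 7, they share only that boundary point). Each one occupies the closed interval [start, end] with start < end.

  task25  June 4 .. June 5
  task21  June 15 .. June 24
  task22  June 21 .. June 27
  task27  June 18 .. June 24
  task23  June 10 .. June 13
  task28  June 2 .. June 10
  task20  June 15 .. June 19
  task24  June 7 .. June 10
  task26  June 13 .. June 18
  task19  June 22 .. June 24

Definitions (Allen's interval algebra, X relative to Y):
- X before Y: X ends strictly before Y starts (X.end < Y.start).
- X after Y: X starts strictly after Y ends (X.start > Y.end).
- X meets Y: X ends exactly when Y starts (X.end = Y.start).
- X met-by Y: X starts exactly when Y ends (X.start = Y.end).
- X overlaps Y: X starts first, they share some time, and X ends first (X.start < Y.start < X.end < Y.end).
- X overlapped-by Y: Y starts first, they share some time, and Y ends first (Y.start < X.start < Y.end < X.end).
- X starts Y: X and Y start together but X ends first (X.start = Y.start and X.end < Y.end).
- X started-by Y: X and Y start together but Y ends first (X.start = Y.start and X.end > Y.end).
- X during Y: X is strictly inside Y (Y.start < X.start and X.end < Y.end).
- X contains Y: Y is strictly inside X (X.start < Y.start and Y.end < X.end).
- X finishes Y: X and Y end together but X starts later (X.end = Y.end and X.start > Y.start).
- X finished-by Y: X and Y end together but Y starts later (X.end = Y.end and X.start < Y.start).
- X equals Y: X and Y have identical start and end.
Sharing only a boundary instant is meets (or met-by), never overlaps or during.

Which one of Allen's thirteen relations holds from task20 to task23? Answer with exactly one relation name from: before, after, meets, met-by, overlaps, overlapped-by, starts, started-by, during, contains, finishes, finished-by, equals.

after

task20 = [June 15, June 19]; task23 = [June 10, June 13].
Compare endpoints: task20.start > task23.start, task20.start > task23.end, task20.end > task23.start, task20.end > task23.end.
That pattern is 'after'.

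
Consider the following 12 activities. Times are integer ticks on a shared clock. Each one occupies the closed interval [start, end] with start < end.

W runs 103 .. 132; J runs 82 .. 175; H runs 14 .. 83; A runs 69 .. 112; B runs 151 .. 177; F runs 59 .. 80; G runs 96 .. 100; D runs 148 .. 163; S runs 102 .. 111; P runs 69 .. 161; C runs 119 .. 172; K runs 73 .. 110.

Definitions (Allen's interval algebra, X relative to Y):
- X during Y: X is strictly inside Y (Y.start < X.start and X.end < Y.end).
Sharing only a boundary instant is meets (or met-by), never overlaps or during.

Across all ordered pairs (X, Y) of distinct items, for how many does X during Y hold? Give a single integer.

15

Checking all 132 ordered pairs for relation 'during'; matching pairs in alphabetical order:
(C, J): C during J ✓
(D, C): D during C ✓
(D, J): D during J ✓
(F, H): F during H ✓
(G, A): G during A ✓
(G, J): G during J ✓
(G, K): G during K ✓
(G, P): G during P ✓
(K, A): K during A ✓
(K, P): K during P ✓
(S, A): S during A ✓
(S, J): S during J ✓
(S, P): S during P ✓
(W, J): W during J ✓
(W, P): W during P ✓
Count: 15.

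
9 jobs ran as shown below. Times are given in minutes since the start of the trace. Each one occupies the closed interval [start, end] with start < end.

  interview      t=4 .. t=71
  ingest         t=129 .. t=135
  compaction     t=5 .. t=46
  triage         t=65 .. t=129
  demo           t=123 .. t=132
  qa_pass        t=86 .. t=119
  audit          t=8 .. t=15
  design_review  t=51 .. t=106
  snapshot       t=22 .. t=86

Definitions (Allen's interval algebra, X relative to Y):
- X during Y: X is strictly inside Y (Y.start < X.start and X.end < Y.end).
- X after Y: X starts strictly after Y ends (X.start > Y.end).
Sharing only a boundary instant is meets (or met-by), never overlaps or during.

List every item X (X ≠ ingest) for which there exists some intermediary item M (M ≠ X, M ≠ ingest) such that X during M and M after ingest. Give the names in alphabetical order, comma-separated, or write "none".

none

Target ingest = [t=129, t=135].
Intermediaries M with M after ingest: none.
Union: none.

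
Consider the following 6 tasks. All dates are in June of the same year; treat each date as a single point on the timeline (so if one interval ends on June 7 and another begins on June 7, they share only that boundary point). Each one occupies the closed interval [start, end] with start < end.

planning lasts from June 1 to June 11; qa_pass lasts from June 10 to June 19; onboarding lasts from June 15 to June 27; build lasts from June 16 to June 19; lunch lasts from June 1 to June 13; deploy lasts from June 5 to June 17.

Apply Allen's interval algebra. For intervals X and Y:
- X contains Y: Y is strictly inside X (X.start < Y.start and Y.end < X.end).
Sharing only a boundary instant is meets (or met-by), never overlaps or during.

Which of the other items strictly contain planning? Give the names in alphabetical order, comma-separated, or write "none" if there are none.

Target planning = [June 1, June 11].
build [June 16, June 19] → after → no.
deploy [June 5, June 17] → overlapped-by → no.
lunch [June 1, June 13] → started-by → no.
onboarding [June 15, June 27] → after → no.
qa_pass [June 10, June 19] → overlapped-by → no.
Result: none.

none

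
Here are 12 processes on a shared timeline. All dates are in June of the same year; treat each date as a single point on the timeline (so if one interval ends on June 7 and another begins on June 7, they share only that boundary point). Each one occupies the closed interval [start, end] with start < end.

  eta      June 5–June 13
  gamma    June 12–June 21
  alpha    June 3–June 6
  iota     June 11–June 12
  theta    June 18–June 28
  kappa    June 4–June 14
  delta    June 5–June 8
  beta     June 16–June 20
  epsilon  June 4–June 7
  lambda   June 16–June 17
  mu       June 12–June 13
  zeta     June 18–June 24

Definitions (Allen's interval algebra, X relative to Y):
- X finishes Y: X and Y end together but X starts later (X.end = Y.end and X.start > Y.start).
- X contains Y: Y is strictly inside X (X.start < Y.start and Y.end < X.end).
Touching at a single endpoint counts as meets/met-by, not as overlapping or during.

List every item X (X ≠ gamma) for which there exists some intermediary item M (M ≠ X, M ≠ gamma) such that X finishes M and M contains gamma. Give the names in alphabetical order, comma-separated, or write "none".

none

Target gamma = [June 12, June 21].
Intermediaries M with M contains gamma: none.
Union: none.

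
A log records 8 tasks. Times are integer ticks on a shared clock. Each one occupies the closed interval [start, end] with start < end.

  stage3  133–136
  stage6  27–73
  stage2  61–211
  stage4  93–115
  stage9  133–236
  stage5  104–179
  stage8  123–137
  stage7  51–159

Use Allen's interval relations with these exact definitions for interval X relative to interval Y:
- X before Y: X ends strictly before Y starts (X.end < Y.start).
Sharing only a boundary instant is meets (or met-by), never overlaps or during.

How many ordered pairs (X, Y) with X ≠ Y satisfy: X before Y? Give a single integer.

Checking all 56 ordered pairs for relation 'before'; matching pairs in alphabetical order:
(stage4, stage3): stage4 before stage3 ✓
(stage4, stage8): stage4 before stage8 ✓
(stage4, stage9): stage4 before stage9 ✓
(stage6, stage3): stage6 before stage3 ✓
(stage6, stage4): stage6 before stage4 ✓
(stage6, stage5): stage6 before stage5 ✓
(stage6, stage8): stage6 before stage8 ✓
(stage6, stage9): stage6 before stage9 ✓
Count: 8.

8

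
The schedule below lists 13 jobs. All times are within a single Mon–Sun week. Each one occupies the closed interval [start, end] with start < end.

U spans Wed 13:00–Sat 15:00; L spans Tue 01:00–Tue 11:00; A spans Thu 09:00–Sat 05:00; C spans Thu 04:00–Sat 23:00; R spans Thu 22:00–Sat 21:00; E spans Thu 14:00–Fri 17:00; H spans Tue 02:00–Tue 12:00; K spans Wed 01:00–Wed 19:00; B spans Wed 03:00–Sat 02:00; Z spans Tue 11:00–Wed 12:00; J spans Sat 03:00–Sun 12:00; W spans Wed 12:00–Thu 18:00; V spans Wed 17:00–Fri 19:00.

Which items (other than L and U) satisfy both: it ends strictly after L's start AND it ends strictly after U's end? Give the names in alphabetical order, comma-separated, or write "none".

Conditions: its end is strictly after L's start (X.end > Tue 01:00) AND its end is strictly after U's end (X.end > Sat 15:00).
A: end Sat 05:00 > Tue 01:00? ✓; end Sat 05:00 > Sat 15:00? ✗ → no.
B: end Sat 02:00 > Tue 01:00? ✓; end Sat 02:00 > Sat 15:00? ✗ → no.
C: end Sat 23:00 > Tue 01:00? ✓; end Sat 23:00 > Sat 15:00? ✓ → yes.
E: end Fri 17:00 > Tue 01:00? ✓; end Fri 17:00 > Sat 15:00? ✗ → no.
H: end Tue 12:00 > Tue 01:00? ✓; end Tue 12:00 > Sat 15:00? ✗ → no.
J: end Sun 12:00 > Tue 01:00? ✓; end Sun 12:00 > Sat 15:00? ✓ → yes.
K: end Wed 19:00 > Tue 01:00? ✓; end Wed 19:00 > Sat 15:00? ✗ → no.
R: end Sat 21:00 > Tue 01:00? ✓; end Sat 21:00 > Sat 15:00? ✓ → yes.
V: end Fri 19:00 > Tue 01:00? ✓; end Fri 19:00 > Sat 15:00? ✗ → no.
W: end Thu 18:00 > Tue 01:00? ✓; end Thu 18:00 > Sat 15:00? ✗ → no.
Z: end Wed 12:00 > Tue 01:00? ✓; end Wed 12:00 > Sat 15:00? ✗ → no.
Result: C, J, R.

C, J, R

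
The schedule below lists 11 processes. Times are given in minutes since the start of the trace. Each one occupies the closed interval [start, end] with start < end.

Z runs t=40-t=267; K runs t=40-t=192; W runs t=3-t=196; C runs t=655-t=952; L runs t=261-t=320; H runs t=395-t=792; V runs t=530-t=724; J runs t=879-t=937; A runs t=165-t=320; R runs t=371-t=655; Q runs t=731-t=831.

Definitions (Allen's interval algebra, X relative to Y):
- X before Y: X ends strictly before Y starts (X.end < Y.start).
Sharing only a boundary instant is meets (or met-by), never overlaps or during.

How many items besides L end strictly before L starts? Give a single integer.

2

Target L = [t=261, t=320].
A [t=165, t=320] → finished-by → no.
C [t=655, t=952] → after → no.
H [t=395, t=792] → after → no.
J [t=879, t=937] → after → no.
K [t=40, t=192] → before → counts.
Q [t=731, t=831] → after → no.
R [t=371, t=655] → after → no.
V [t=530, t=724] → after → no.
W [t=3, t=196] → before → counts.
Z [t=40, t=267] → overlaps → no.
Total: 2.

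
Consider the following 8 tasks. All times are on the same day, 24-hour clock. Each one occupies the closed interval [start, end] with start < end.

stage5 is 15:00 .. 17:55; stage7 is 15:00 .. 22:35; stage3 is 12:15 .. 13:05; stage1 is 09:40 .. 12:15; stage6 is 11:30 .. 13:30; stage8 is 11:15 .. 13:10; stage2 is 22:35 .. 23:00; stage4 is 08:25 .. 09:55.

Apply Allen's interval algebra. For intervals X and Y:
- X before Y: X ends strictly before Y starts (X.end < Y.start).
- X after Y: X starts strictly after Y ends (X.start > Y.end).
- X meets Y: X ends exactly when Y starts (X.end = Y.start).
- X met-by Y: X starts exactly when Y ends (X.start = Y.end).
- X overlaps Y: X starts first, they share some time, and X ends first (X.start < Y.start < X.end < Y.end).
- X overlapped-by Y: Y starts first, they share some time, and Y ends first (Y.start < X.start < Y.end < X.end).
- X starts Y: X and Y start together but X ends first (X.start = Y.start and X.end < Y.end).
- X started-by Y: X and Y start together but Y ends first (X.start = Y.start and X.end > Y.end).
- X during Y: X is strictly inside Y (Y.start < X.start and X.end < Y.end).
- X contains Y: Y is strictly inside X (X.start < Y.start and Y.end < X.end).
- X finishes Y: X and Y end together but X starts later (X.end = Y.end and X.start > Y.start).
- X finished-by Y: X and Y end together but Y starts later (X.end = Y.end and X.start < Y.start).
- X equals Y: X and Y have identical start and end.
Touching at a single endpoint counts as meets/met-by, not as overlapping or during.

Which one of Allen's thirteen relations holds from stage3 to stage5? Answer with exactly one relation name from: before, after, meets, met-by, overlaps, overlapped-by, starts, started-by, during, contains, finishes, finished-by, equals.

stage3 = [12:15, 13:05]; stage5 = [15:00, 17:55].
Compare endpoints: stage3.start < stage5.start, stage3.start < stage5.end, stage3.end < stage5.start, stage3.end < stage5.end.
That pattern is 'before'.

before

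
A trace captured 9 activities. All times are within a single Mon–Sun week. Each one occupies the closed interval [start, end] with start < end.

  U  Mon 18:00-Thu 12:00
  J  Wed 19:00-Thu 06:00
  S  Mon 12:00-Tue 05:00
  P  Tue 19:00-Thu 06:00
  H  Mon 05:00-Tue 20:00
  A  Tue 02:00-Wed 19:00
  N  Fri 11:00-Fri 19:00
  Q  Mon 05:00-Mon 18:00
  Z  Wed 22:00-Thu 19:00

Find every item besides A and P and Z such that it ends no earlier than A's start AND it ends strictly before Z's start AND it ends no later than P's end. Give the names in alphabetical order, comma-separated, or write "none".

H, S

Conditions: its end is no earlier than A's start (X.end >= Tue 02:00) AND its end is strictly before Z's start (X.end < Wed 22:00) AND its end is no later than P's end (X.end <= Thu 06:00).
H: end Tue 20:00 >= Tue 02:00? ✓; end Tue 20:00 < Wed 22:00? ✓; end Tue 20:00 <= Thu 06:00? ✓ → yes.
J: end Thu 06:00 >= Tue 02:00? ✓; end Thu 06:00 < Wed 22:00? ✗; end Thu 06:00 <= Thu 06:00? ✓ → no.
N: end Fri 19:00 >= Tue 02:00? ✓; end Fri 19:00 < Wed 22:00? ✗; end Fri 19:00 <= Thu 06:00? ✗ → no.
Q: end Mon 18:00 >= Tue 02:00? ✗; end Mon 18:00 < Wed 22:00? ✓; end Mon 18:00 <= Thu 06:00? ✓ → no.
S: end Tue 05:00 >= Tue 02:00? ✓; end Tue 05:00 < Wed 22:00? ✓; end Tue 05:00 <= Thu 06:00? ✓ → yes.
U: end Thu 12:00 >= Tue 02:00? ✓; end Thu 12:00 < Wed 22:00? ✗; end Thu 12:00 <= Thu 06:00? ✗ → no.
Result: H, S.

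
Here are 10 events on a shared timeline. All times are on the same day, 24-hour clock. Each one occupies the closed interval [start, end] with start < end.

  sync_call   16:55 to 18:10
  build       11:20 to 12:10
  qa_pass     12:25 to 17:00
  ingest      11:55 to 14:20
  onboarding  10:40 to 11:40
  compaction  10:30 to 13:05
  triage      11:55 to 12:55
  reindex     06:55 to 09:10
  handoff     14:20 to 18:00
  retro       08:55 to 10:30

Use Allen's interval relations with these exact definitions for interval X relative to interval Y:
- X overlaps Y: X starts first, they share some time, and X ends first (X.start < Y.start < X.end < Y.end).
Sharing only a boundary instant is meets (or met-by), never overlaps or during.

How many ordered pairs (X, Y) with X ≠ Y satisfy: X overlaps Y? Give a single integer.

11

Checking all 90 ordered pairs for relation 'overlaps'; matching pairs in alphabetical order:
(build, ingest): build overlaps ingest ✓
(build, triage): build overlaps triage ✓
(compaction, ingest): compaction overlaps ingest ✓
(compaction, qa_pass): compaction overlaps qa_pass ✓
(handoff, sync_call): handoff overlaps sync_call ✓
(ingest, qa_pass): ingest overlaps qa_pass ✓
(onboarding, build): onboarding overlaps build ✓
(qa_pass, handoff): qa_pass overlaps handoff ✓
(qa_pass, sync_call): qa_pass overlaps sync_call ✓
(reindex, retro): reindex overlaps retro ✓
(triage, qa_pass): triage overlaps qa_pass ✓
Count: 11.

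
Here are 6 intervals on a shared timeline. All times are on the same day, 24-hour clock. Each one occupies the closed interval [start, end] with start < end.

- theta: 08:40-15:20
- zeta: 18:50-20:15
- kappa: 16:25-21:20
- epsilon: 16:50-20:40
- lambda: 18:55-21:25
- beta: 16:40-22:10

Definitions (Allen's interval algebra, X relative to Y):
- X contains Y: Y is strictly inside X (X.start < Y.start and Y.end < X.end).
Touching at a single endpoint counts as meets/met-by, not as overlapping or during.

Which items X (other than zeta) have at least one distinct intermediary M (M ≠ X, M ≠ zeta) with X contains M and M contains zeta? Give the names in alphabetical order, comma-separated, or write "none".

beta, kappa

Target zeta = [18:50, 20:15].
Intermediaries M with M contains zeta: beta, epsilon, kappa.
Via beta — items with X contains beta: none.
Via epsilon — items with X contains epsilon: beta, kappa.
Via kappa — items with X contains kappa: none.
Union: beta, kappa.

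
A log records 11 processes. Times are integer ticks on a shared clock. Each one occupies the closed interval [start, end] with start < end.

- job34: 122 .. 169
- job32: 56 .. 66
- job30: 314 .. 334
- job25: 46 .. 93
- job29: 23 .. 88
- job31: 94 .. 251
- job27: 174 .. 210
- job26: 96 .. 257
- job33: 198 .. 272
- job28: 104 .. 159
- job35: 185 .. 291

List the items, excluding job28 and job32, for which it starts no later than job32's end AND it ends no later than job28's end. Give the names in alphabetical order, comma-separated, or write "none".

Conditions: its start is no later than job32's end (X.start <= 66) AND its end is no later than job28's end (X.end <= 159).
job25: start 46 <= 66? ✓; end 93 <= 159? ✓ → yes.
job26: start 96 <= 66? ✗; end 257 <= 159? ✗ → no.
job27: start 174 <= 66? ✗; end 210 <= 159? ✗ → no.
job29: start 23 <= 66? ✓; end 88 <= 159? ✓ → yes.
job30: start 314 <= 66? ✗; end 334 <= 159? ✗ → no.
job31: start 94 <= 66? ✗; end 251 <= 159? ✗ → no.
job33: start 198 <= 66? ✗; end 272 <= 159? ✗ → no.
job34: start 122 <= 66? ✗; end 169 <= 159? ✗ → no.
job35: start 185 <= 66? ✗; end 291 <= 159? ✗ → no.
Result: job25, job29.

job25, job29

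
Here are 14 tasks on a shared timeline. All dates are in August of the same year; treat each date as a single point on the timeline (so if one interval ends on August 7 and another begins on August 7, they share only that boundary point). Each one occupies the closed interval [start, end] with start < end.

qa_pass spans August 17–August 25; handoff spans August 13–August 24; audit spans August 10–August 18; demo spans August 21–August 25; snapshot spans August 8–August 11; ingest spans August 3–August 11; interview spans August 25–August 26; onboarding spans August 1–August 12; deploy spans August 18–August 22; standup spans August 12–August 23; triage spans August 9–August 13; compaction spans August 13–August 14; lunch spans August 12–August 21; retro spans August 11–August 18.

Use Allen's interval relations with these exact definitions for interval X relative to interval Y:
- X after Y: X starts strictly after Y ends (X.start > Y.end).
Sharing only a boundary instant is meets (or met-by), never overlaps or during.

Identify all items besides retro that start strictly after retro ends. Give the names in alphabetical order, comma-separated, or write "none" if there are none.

Target retro = [August 11, August 18].
audit [August 10, August 18] → finished-by → no.
compaction [August 13, August 14] → during → no.
demo [August 21, August 25] → after → yes.
deploy [August 18, August 22] → met-by → no.
handoff [August 13, August 24] → overlapped-by → no.
ingest [August 3, August 11] → meets → no.
interview [August 25, August 26] → after → yes.
lunch [August 12, August 21] → overlapped-by → no.
onboarding [August 1, August 12] → overlaps → no.
qa_pass [August 17, August 25] → overlapped-by → no.
snapshot [August 8, August 11] → meets → no.
standup [August 12, August 23] → overlapped-by → no.
triage [August 9, August 13] → overlaps → no.
Result: demo, interview.

demo, interview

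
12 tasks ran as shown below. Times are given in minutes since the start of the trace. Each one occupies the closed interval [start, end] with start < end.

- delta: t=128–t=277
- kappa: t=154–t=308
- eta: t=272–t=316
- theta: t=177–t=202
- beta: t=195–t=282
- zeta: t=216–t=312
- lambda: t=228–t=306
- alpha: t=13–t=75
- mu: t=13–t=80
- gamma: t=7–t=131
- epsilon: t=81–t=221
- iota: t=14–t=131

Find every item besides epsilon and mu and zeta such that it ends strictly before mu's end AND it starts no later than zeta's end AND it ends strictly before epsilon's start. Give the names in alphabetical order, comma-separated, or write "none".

alpha

Conditions: its end is strictly before mu's end (X.end < t=80) AND its start is no later than zeta's end (X.start <= t=312) AND its end is strictly before epsilon's start (X.end < t=81).
alpha: end t=75 < t=80? ✓; start t=13 <= t=312? ✓; end t=75 < t=81? ✓ → yes.
beta: end t=282 < t=80? ✗; start t=195 <= t=312? ✓; end t=282 < t=81? ✗ → no.
delta: end t=277 < t=80? ✗; start t=128 <= t=312? ✓; end t=277 < t=81? ✗ → no.
eta: end t=316 < t=80? ✗; start t=272 <= t=312? ✓; end t=316 < t=81? ✗ → no.
gamma: end t=131 < t=80? ✗; start t=7 <= t=312? ✓; end t=131 < t=81? ✗ → no.
iota: end t=131 < t=80? ✗; start t=14 <= t=312? ✓; end t=131 < t=81? ✗ → no.
kappa: end t=308 < t=80? ✗; start t=154 <= t=312? ✓; end t=308 < t=81? ✗ → no.
lambda: end t=306 < t=80? ✗; start t=228 <= t=312? ✓; end t=306 < t=81? ✗ → no.
theta: end t=202 < t=80? ✗; start t=177 <= t=312? ✓; end t=202 < t=81? ✗ → no.
Result: alpha.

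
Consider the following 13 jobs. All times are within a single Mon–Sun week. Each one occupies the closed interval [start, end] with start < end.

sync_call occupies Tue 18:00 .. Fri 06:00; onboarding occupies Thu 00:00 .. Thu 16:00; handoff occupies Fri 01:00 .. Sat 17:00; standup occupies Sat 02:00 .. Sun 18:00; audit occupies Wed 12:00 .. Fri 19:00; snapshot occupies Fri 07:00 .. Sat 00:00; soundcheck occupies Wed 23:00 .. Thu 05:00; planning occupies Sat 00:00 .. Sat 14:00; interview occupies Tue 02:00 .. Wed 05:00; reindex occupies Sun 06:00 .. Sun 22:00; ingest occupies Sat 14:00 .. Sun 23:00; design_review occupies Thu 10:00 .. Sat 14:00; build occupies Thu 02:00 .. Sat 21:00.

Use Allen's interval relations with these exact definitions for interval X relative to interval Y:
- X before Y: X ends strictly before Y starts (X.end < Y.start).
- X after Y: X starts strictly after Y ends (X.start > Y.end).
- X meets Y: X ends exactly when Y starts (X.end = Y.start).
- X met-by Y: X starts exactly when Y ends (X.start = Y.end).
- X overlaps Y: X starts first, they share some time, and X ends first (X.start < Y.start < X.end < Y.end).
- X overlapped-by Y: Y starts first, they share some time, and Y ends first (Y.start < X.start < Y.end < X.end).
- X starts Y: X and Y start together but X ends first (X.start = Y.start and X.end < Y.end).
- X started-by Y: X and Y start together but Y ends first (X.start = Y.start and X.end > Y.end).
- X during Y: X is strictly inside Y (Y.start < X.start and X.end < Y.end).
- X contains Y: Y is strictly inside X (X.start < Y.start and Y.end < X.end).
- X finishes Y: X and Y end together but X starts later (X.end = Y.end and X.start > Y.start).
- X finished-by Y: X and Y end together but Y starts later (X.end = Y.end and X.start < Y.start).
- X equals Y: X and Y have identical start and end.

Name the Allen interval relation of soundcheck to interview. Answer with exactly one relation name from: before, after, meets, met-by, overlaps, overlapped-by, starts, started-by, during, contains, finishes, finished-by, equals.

soundcheck = [Wed 23:00, Thu 05:00]; interview = [Tue 02:00, Wed 05:00].
Compare endpoints: soundcheck.start > interview.start, soundcheck.start > interview.end, soundcheck.end > interview.start, soundcheck.end > interview.end.
That pattern is 'after'.

after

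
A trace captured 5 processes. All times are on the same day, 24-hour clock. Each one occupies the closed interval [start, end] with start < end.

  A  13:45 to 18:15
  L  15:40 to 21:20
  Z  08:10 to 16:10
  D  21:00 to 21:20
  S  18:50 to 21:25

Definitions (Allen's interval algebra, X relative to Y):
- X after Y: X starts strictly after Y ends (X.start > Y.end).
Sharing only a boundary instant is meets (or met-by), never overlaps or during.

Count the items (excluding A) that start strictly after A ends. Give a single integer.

Target A = [13:45, 18:15].
D [21:00, 21:20] → after → counts.
L [15:40, 21:20] → overlapped-by → no.
S [18:50, 21:25] → after → counts.
Z [08:10, 16:10] → overlaps → no.
Total: 2.

2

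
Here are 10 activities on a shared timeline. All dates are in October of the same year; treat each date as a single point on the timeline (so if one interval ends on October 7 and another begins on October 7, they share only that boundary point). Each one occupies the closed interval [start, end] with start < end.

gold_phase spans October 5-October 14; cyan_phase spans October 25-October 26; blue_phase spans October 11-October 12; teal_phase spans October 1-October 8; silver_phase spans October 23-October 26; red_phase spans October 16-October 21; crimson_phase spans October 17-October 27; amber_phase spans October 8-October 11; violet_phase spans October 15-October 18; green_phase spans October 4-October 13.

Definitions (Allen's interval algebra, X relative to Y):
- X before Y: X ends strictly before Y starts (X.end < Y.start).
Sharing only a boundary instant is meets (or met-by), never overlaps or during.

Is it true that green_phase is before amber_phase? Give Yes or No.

green_phase = [October 4, October 13], amber_phase = [October 8, October 11].
Actual relation of green_phase to amber_phase: contains.
Asked whether 'before' holds → No.

No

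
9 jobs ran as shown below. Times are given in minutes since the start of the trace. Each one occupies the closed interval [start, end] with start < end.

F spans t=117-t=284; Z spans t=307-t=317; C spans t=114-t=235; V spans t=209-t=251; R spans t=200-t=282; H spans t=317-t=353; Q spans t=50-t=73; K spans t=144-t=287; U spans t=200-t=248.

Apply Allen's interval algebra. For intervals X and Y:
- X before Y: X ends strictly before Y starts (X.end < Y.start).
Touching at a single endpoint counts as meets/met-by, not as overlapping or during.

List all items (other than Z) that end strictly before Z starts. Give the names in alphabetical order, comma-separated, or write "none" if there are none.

C, F, K, Q, R, U, V

Target Z = [t=307, t=317].
C [t=114, t=235] → before → yes.
F [t=117, t=284] → before → yes.
H [t=317, t=353] → met-by → no.
K [t=144, t=287] → before → yes.
Q [t=50, t=73] → before → yes.
R [t=200, t=282] → before → yes.
U [t=200, t=248] → before → yes.
V [t=209, t=251] → before → yes.
Result: C, F, K, Q, R, U, V.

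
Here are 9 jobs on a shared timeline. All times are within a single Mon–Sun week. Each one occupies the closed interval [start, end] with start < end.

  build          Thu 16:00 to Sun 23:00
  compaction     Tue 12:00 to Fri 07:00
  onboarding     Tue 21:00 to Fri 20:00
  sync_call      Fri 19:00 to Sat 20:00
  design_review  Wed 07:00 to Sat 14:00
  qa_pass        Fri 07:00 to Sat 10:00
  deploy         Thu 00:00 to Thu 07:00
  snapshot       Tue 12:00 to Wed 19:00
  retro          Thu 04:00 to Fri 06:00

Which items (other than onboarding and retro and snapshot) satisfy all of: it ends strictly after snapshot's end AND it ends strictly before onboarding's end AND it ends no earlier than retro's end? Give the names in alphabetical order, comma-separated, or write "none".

Conditions: its end is strictly after snapshot's end (X.end > Wed 19:00) AND its end is strictly before onboarding's end (X.end < Fri 20:00) AND its end is no earlier than retro's end (X.end >= Fri 06:00).
build: end Sun 23:00 > Wed 19:00? ✓; end Sun 23:00 < Fri 20:00? ✗; end Sun 23:00 >= Fri 06:00? ✓ → no.
compaction: end Fri 07:00 > Wed 19:00? ✓; end Fri 07:00 < Fri 20:00? ✓; end Fri 07:00 >= Fri 06:00? ✓ → yes.
deploy: end Thu 07:00 > Wed 19:00? ✓; end Thu 07:00 < Fri 20:00? ✓; end Thu 07:00 >= Fri 06:00? ✗ → no.
design_review: end Sat 14:00 > Wed 19:00? ✓; end Sat 14:00 < Fri 20:00? ✗; end Sat 14:00 >= Fri 06:00? ✓ → no.
qa_pass: end Sat 10:00 > Wed 19:00? ✓; end Sat 10:00 < Fri 20:00? ✗; end Sat 10:00 >= Fri 06:00? ✓ → no.
sync_call: end Sat 20:00 > Wed 19:00? ✓; end Sat 20:00 < Fri 20:00? ✗; end Sat 20:00 >= Fri 06:00? ✓ → no.
Result: compaction.

compaction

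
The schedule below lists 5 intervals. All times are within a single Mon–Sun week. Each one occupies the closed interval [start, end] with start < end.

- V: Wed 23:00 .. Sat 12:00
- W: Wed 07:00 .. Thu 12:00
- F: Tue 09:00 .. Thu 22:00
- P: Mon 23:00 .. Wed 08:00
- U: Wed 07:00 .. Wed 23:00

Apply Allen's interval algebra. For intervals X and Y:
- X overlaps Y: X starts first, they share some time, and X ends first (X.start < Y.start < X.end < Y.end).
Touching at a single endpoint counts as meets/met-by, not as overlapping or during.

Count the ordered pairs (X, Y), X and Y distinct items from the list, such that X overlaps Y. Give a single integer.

Checking all 20 ordered pairs for relation 'overlaps'; matching pairs in alphabetical order:
(F, V): F overlaps V ✓
(P, F): P overlaps F ✓
(P, U): P overlaps U ✓
(P, W): P overlaps W ✓
(W, V): W overlaps V ✓
Count: 5.

5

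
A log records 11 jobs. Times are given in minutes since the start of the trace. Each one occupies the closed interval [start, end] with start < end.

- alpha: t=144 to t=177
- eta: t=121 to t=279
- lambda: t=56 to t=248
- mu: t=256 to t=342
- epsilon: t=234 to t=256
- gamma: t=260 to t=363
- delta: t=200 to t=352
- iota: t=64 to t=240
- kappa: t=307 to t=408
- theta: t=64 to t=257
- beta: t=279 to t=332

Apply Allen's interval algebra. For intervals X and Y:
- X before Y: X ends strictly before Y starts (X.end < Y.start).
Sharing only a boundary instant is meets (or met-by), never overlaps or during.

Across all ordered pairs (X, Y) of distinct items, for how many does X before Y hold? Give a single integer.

21

Checking all 110 ordered pairs for relation 'before'; matching pairs in alphabetical order:
(alpha, beta): alpha before beta ✓
(alpha, delta): alpha before delta ✓
(alpha, epsilon): alpha before epsilon ✓
(alpha, gamma): alpha before gamma ✓
(alpha, kappa): alpha before kappa ✓
(alpha, mu): alpha before mu ✓
(epsilon, beta): epsilon before beta ✓
(epsilon, gamma): epsilon before gamma ✓
(epsilon, kappa): epsilon before kappa ✓
(eta, kappa): eta before kappa ✓
(iota, beta): iota before beta ✓
(iota, gamma): iota before gamma ✓
(iota, kappa): iota before kappa ✓
(iota, mu): iota before mu ✓
(lambda, beta): lambda before beta ✓
(lambda, gamma): lambda before gamma ✓
(lambda, kappa): lambda before kappa ✓
(lambda, mu): lambda before mu ✓
(theta, beta): theta before beta ✓
(theta, gamma): theta before gamma ✓
(theta, kappa): theta before kappa ✓
Count: 21.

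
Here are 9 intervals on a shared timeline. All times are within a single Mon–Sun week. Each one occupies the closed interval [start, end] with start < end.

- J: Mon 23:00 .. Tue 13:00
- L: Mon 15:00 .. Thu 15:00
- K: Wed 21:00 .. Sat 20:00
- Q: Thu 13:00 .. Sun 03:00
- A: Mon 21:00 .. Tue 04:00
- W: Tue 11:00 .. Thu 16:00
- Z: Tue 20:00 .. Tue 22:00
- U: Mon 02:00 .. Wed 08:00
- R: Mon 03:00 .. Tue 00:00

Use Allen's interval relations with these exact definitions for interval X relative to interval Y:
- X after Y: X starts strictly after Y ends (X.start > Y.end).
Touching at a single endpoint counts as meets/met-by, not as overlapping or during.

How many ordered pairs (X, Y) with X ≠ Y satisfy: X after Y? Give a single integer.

Checking all 72 ordered pairs for relation 'after'; matching pairs in alphabetical order:
(K, A): K after A ✓
(K, J): K after J ✓
(K, R): K after R ✓
(K, U): K after U ✓
(K, Z): K after Z ✓
(Q, A): Q after A ✓
(Q, J): Q after J ✓
(Q, R): Q after R ✓
(Q, U): Q after U ✓
(Q, Z): Q after Z ✓
(W, A): W after A ✓
(W, R): W after R ✓
(Z, A): Z after A ✓
(Z, J): Z after J ✓
(Z, R): Z after R ✓
Count: 15.

15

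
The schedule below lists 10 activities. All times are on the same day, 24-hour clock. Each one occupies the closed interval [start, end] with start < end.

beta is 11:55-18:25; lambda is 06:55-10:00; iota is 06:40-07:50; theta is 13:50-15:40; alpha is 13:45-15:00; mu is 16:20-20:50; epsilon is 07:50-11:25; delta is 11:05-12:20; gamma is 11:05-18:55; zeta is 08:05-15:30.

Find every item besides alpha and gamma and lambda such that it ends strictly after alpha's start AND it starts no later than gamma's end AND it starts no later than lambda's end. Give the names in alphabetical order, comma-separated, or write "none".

Conditions: its end is strictly after alpha's start (X.end > 13:45) AND its start is no later than gamma's end (X.start <= 18:55) AND its start is no later than lambda's end (X.start <= 10:00).
beta: end 18:25 > 13:45? ✓; start 11:55 <= 18:55? ✓; start 11:55 <= 10:00? ✗ → no.
delta: end 12:20 > 13:45? ✗; start 11:05 <= 18:55? ✓; start 11:05 <= 10:00? ✗ → no.
epsilon: end 11:25 > 13:45? ✗; start 07:50 <= 18:55? ✓; start 07:50 <= 10:00? ✓ → no.
iota: end 07:50 > 13:45? ✗; start 06:40 <= 18:55? ✓; start 06:40 <= 10:00? ✓ → no.
mu: end 20:50 > 13:45? ✓; start 16:20 <= 18:55? ✓; start 16:20 <= 10:00? ✗ → no.
theta: end 15:40 > 13:45? ✓; start 13:50 <= 18:55? ✓; start 13:50 <= 10:00? ✗ → no.
zeta: end 15:30 > 13:45? ✓; start 08:05 <= 18:55? ✓; start 08:05 <= 10:00? ✓ → yes.
Result: zeta.

zeta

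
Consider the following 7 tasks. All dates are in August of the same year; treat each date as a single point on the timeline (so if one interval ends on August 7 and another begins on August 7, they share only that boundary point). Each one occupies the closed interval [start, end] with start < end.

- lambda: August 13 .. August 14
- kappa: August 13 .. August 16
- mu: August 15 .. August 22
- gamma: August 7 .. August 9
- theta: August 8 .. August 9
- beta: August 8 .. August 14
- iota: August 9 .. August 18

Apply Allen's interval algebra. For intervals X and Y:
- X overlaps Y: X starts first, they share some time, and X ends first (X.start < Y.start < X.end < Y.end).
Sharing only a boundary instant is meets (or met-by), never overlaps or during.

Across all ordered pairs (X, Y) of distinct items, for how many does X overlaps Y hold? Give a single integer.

5

Checking all 42 ordered pairs for relation 'overlaps'; matching pairs in alphabetical order:
(beta, iota): beta overlaps iota ✓
(beta, kappa): beta overlaps kappa ✓
(gamma, beta): gamma overlaps beta ✓
(iota, mu): iota overlaps mu ✓
(kappa, mu): kappa overlaps mu ✓
Count: 5.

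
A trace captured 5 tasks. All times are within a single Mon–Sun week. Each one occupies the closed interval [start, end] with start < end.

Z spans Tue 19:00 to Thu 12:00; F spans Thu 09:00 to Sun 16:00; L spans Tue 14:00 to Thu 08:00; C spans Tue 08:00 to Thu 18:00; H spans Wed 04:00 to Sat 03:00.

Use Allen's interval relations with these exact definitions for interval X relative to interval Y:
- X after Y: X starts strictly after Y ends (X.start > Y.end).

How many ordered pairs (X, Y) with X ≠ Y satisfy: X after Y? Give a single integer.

1

Checking all 20 ordered pairs for relation 'after'; matching pairs in alphabetical order:
(F, L): F after L ✓
Count: 1.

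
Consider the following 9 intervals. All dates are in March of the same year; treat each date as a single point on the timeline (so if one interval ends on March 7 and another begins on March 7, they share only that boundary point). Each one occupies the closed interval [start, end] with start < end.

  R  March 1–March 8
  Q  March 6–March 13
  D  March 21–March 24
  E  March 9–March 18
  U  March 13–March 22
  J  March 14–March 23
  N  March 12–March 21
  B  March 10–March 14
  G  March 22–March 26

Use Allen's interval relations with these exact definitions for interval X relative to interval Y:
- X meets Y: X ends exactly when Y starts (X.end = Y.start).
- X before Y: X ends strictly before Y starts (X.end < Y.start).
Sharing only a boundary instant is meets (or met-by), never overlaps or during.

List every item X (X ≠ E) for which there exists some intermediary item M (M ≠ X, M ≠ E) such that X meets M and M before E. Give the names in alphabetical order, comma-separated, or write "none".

none

Target E = [March 9, March 18].
Intermediaries M with M before E: R.
Via R — items with X meets R: none.
Union: none.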